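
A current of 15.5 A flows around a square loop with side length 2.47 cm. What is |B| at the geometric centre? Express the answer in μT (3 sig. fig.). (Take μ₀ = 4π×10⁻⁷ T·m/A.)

B ≈ 710 μT

Each side is a finite straight segment at perpendicular distance d = a/(2 tan(π/4)) = 0.01235 m from the centre, with end-angles ±π/4.
One side contributes B₁ = (μ₀I/4πd)·2 sin(π/4) = 1.77×10⁻⁴ T.
All 4 sides add in the same direction: B = 4 × 1.77×10⁻⁴ = 7.10×10⁻⁴ T.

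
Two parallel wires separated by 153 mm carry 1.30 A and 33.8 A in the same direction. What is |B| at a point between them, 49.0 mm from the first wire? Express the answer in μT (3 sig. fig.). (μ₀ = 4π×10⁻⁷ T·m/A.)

B ≈ 59.7 μT

Each long wire gives B = μ₀I/(2πd). Distances are d₁ = 0.049 m and d₂ = 0.104 m.
B₁ = 5.31×10⁻⁶ T, B₂ = 6.50×10⁻⁵ T.
Between parallel currents the two contributions point in opposite directions, so they subtract. B = |B₁ − B₂| = |5.31×10⁻⁶ − 6.50×10⁻⁵| = 5.97×10⁻⁵ T.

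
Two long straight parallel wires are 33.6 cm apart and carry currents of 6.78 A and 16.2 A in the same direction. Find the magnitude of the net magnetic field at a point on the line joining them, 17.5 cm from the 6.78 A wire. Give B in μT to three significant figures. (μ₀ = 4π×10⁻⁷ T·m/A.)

B ≈ 12.4 μT

Each long wire gives B = μ₀I/(2πd). Distances are d₁ = 0.175 m and d₂ = 0.161 m.
B₁ = 7.75×10⁻⁶ T, B₂ = 2.01×10⁻⁵ T.
Between parallel currents the two contributions point in opposite directions, so they subtract. B = |B₁ − B₂| = |7.75×10⁻⁶ − 2.01×10⁻⁵| = 1.24×10⁻⁵ T.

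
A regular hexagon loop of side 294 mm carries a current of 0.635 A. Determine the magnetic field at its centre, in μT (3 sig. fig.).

Each side is a finite straight segment at perpendicular distance d = a/(2 tan(π/6)) = 0.2546 m from the centre, with end-angles ±π/6.
One side contributes B₁ = (μ₀I/4πd)·2 sin(π/6) = 2.49×10⁻⁷ T.
All 6 sides add in the same direction: B = 6 × 2.49×10⁻⁷ = 1.50×10⁻⁶ T.

B ≈ 1.50 μT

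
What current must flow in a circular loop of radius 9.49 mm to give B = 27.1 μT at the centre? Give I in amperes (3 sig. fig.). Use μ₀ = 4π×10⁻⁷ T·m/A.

I ≈ 0.409 A

At the centre of a circular loop B = μ₀I/(2R), so I = 2RB/μ₀.
With R = 0.00949 m, I = 2 × 0.00949 × 2.71×10⁻⁵ / (4π×10⁻⁷) = 0.409 A.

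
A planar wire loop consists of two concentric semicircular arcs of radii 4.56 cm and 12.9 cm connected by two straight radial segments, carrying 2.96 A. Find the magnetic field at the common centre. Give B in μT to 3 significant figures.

The radial connectors point toward the centre, so dl × r̂ = 0 and they contribute nothing.
Each semicircle gives μ₀I/(4R): inner arc 2.04×10⁻⁵ T, outer arc 7.21×10⁻⁶ T.
The two arcs carry current in opposite angular senses, so their fields oppose: B = |2.04×10⁻⁵ − 7.21×10⁻⁶| = 1.32×10⁻⁵ T.

B ≈ 13.2 μT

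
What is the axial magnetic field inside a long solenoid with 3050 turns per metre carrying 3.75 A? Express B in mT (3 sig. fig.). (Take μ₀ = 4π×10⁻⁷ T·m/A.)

Inside a long solenoid, B = μ₀nI with n = 3050 turns/m.
B = 4π×10⁻⁷ × 3050 × 3.75 = 1.44×10⁻² T.

B ≈ 14.4 mT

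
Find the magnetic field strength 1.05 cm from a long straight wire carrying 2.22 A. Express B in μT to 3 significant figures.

B ≈ 42.3 μT

For an infinitely long straight wire, B = μ₀I/(2πd).
B = (4π×10⁻⁷ × 2.22) / (2π × 0.0105) = 4.23×10⁻⁵ T.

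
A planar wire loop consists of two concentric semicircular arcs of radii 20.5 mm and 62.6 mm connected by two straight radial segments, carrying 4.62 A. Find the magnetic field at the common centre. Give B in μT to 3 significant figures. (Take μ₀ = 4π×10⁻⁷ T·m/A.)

The radial connectors point toward the centre, so dl × r̂ = 0 and they contribute nothing.
Each semicircle gives μ₀I/(4R): inner arc 7.08×10⁻⁵ T, outer arc 2.32×10⁻⁵ T.
The two arcs carry current in opposite angular senses, so their fields oppose: B = |7.08×10⁻⁵ − 2.32×10⁻⁵| = 4.76×10⁻⁵ T.

B ≈ 47.6 μT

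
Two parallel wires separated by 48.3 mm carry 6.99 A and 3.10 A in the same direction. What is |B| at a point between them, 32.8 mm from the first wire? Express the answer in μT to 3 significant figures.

B ≈ 2.62 μT

Each long wire gives B = μ₀I/(2πd). Distances are d₁ = 0.0328 m and d₂ = 0.0155 m.
B₁ = 4.26×10⁻⁵ T, B₂ = 4.00×10⁻⁵ T.
Between parallel currents the two contributions point in opposite directions, so they subtract. B = |B₁ − B₂| = |4.26×10⁻⁵ − 4.00×10⁻⁵| = 2.62×10⁻⁶ T.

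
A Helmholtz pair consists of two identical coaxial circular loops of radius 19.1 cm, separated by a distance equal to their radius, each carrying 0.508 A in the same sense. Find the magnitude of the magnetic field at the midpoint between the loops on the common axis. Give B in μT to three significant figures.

B ≈ 2.39 μT

Each loop contributes B = μ₀IR²/[2(R²+z²)^(3/2)] on the axis, with z measured from that loop.
Loop 1 (z = 0.0955 m): B₁ = 1.20×10⁻⁶ T. Loop 2 (z = 0.0955 m): B₂ = 1.20×10⁻⁶ T.
The fields add: B = B₁ + B₂ = 2.39×10⁻⁶ T.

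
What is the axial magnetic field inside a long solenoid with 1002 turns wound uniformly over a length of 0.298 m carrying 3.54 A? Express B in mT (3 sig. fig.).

B ≈ 15.0 mT

Inside a long solenoid, B = μ₀nI with n = 3362 turns/m.
B = 4π×10⁻⁷ × 3362 × 3.54 = 1.50×10⁻² T.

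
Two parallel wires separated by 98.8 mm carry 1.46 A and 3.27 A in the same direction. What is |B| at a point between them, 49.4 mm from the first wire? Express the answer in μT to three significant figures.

B ≈ 7.33 μT

Each long wire gives B = μ₀I/(2πd). Distances are d₁ = 0.0494 m and d₂ = 0.0494 m.
B₁ = 5.91×10⁻⁶ T, B₂ = 1.32×10⁻⁵ T.
Between parallel currents the two contributions point in opposite directions, so they subtract. B = |B₁ − B₂| = |5.91×10⁻⁶ − 1.32×10⁻⁵| = 7.33×10⁻⁶ T.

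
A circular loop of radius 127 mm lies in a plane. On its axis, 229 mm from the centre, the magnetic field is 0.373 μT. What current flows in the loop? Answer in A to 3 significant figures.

I ≈ 0.661 A

On the axis of a loop, B = μ₀IR²/[2(R²+z²)^(3/2)], so I = 2B(R²+z²)^(3/2)/(μ₀R²).
R² + z² = 0.01613 + 0.05244 = 0.06857 m²; raised to 3/2 gives 1.80×10⁻² m³.
I = 2 × 3.73×10⁻⁷ × 1.80×10⁻² / (1.26×10⁻⁶ × 0.01613) = 0.661 A.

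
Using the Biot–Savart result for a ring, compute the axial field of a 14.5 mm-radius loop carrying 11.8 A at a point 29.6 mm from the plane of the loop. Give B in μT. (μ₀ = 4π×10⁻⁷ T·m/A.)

B ≈ 43.5 μT

On the axis of a circular loop, B = μ₀IR² / [2(R²+z²)^(3/2)].
R² + z² = (0.0145)² + (0.0296)² = 0.001086 m², and (R²+z²)^(3/2) = 3.58×10⁻⁵ m³.
B = (4π×10⁻⁷ × 11.8 × 0.0002103) / (2 × 3.58×10⁻⁵) = 4.35×10⁻⁵ T.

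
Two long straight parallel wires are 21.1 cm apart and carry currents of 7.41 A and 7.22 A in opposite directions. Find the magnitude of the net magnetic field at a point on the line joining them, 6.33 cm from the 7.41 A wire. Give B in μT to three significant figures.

B ≈ 33.2 μT

Each long wire gives B = μ₀I/(2πd). Distances are d₁ = 0.0633 m and d₂ = 0.1477 m.
B₁ = 2.34×10⁻⁵ T, B₂ = 9.78×10⁻⁶ T.
Between antiparallel currents both contributions point the same way, so they add. B = B₁ + B₂ = 2.34×10⁻⁵ + 9.78×10⁻⁶ = 3.32×10⁻⁵ T.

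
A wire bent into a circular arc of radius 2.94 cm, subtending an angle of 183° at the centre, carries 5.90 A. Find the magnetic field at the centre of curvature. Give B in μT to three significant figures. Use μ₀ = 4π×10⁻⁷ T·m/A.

B ≈ 64.1 μT

The Biot–Savart field of a circular arc at its centre is B = μ₀Iφ/(4πR), with φ = 3.194 rad.
B = (4π×10⁻⁷ × 5.90 × 3.194) / (4π × 0.0294) = 6.41×10⁻⁵ T.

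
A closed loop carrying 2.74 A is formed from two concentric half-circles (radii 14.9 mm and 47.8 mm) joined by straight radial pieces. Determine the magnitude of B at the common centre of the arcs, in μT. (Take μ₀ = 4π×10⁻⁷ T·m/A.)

B ≈ 39.8 μT

The radial connectors point toward the centre, so dl × r̂ = 0 and they contribute nothing.
Each semicircle gives μ₀I/(4R): inner arc 5.78×10⁻⁵ T, outer arc 1.80×10⁻⁵ T.
The two arcs carry current in opposite angular senses, so their fields oppose: B = |5.78×10⁻⁵ − 1.80×10⁻⁵| = 3.98×10⁻⁵ T.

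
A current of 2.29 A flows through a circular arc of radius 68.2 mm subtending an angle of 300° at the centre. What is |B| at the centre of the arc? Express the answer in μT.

The Biot–Savart field of a circular arc at its centre is B = μ₀Iφ/(4πR), with φ = 5.236 rad.
B = (4π×10⁻⁷ × 2.29 × 5.236) / (4π × 0.0682) = 1.76×10⁻⁵ T.

B ≈ 17.6 μT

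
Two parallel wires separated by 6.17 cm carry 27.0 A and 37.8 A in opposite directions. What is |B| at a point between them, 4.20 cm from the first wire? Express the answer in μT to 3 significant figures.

Each long wire gives B = μ₀I/(2πd). Distances are d₁ = 0.042 m and d₂ = 0.0197 m.
B₁ = 1.29×10⁻⁴ T, B₂ = 3.84×10⁻⁴ T.
Between antiparallel currents both contributions point the same way, so they add. B = B₁ + B₂ = 1.29×10⁻⁴ + 3.84×10⁻⁴ = 5.12×10⁻⁴ T.

B ≈ 512 μT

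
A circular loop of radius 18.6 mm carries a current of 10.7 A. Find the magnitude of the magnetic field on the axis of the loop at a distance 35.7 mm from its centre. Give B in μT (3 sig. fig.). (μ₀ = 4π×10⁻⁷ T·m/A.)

B ≈ 35.7 μT

On the axis of a circular loop, B = μ₀IR² / [2(R²+z²)^(3/2)].
R² + z² = (0.0186)² + (0.0357)² = 0.00162 m², and (R²+z²)^(3/2) = 6.52×10⁻⁵ m³.
B = (4π×10⁻⁷ × 10.7 × 0.000346) / (2 × 6.52×10⁻⁵) = 3.57×10⁻⁵ T.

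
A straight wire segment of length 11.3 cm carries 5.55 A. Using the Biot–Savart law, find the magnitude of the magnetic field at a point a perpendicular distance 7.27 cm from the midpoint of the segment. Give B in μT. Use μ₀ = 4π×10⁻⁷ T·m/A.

For a finite straight segment, B = (μ₀I/4πd)(sinθ₁ + sinθ₂), where θ₁, θ₂ are the angles from the perpendicular to each end.
The perpendicular from the point meets the wire at its midpoint, so each end is L/2 = 0.0565 m away along the wire.
sinθ₁ = 0.0565/√(0.0565²+0.0727²) = 0.6136; sinθ₂ = 0.0565/√(0.0565²+0.0727²) = 0.6136.
B = (4π×10⁻⁷ × 5.55) / (4π × 0.0727) × (0.6136 + 0.6136) = 9.37×10⁻⁶ T.

B ≈ 9.37 μT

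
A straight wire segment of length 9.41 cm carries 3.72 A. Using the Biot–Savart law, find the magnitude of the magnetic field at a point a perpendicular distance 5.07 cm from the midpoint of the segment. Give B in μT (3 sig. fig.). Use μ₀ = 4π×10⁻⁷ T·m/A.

B ≈ 9.98 μT

For a finite straight segment, B = (μ₀I/4πd)(sinθ₁ + sinθ₂), where θ₁, θ₂ are the angles from the perpendicular to each end.
The perpendicular from the point meets the wire at its midpoint, so each end is L/2 = 0.04705 m away along the wire.
sinθ₁ = 0.04705/√(0.04705²+0.0507²) = 0.6802; sinθ₂ = 0.04705/√(0.04705²+0.0507²) = 0.6802.
B = (4π×10⁻⁷ × 3.72) / (4π × 0.0507) × (0.6802 + 0.6802) = 9.98×10⁻⁶ T.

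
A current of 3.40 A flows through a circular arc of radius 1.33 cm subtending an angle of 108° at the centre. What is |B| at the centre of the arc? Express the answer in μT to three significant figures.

B ≈ 48.2 μT

The Biot–Savart field of a circular arc at its centre is B = μ₀Iφ/(4πR), with φ = 1.885 rad.
B = (4π×10⁻⁷ × 3.40 × 1.885) / (4π × 0.0133) = 4.82×10⁻⁵ T.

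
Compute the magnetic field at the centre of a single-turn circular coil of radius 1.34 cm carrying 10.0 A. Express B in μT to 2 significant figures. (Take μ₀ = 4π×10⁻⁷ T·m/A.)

B ≈ 470 μT

At the centre of a circular loop the Biot–Savart law gives B = μ₀I/(2R).
B = (4π×10⁻⁷ × 10.0) / (2 × 0.0134) = 4.69×10⁻⁴ T.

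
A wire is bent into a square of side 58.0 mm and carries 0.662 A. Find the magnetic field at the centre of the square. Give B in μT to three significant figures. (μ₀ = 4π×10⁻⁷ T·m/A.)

Each side is a finite straight segment at perpendicular distance d = a/(2 tan(π/4)) = 0.029 m from the centre, with end-angles ±π/4.
One side contributes B₁ = (μ₀I/4πd)·2 sin(π/4) = 3.23×10⁻⁶ T.
All 4 sides add in the same direction: B = 4 × 3.23×10⁻⁶ = 1.29×10⁻⁵ T.

B ≈ 12.9 μT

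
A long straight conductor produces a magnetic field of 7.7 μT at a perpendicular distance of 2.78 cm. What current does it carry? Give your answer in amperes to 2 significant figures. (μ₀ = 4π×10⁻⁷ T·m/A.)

For a long straight wire B = μ₀I/(2πd), so I = 2πdB/μ₀.
I = 2π × 0.0278 × 7.70×10⁻⁶ / (4π×10⁻⁷) = 1.07 A.

I ≈ 1.1 A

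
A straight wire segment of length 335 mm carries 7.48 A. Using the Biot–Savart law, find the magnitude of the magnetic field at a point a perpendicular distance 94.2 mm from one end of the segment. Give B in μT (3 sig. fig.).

For a finite straight segment, B = (μ₀I/4πd)(sinθ₁ + sinθ₂), where θ₁, θ₂ are the angles from the perpendicular to each end.
The perpendicular foot is at one end, so the two end-offsets along the wire are 0 and L = 0.335 m.
sinθ₁ = 0/√(0²+0.0942²) = 0.0000; sinθ₂ = 0.335/√(0.335²+0.0942²) = 0.9627.
B = (4π×10⁻⁷ × 7.48) / (4π × 0.0942) × (0.0000 + 0.9627) = 7.64×10⁻⁶ T.

B ≈ 7.64 μT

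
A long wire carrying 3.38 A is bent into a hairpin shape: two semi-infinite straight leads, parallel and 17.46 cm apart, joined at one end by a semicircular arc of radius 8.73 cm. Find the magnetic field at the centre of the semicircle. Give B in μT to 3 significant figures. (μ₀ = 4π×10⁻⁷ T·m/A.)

B ≈ 19.9 μT

The semicircular arc contributes B_arc = μ₀I·π/(4πR) = μ₀I/(4R) = 1.22×10⁻⁵ T.
Each semi-infinite lead is at perpendicular distance R = 0.0873 m from the centre, with the perpendicular foot at its near end, so it contributes μ₀I/(4πR); both point the same way, together 7.74×10⁻⁶ T.
Arc and leads all point the same direction: B = 1.22×10⁻⁵ + 7.74×10⁻⁶ = 1.99×10⁻⁵ T.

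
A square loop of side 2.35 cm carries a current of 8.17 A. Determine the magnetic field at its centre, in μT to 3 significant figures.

B ≈ 393 μT

Each side is a finite straight segment at perpendicular distance d = a/(2 tan(π/4)) = 0.01175 m from the centre, with end-angles ±π/4.
One side contributes B₁ = (μ₀I/4πd)·2 sin(π/4) = 9.83×10⁻⁵ T.
All 4 sides add in the same direction: B = 4 × 9.83×10⁻⁵ = 3.93×10⁻⁴ T.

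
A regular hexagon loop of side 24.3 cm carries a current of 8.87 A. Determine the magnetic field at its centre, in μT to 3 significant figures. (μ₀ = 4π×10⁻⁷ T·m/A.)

B ≈ 25.3 μT

Each side is a finite straight segment at perpendicular distance d = a/(2 tan(π/6)) = 0.2104 m from the centre, with end-angles ±π/6.
One side contributes B₁ = (μ₀I/4πd)·2 sin(π/6) = 4.21×10⁻⁶ T.
All 6 sides add in the same direction: B = 6 × 4.21×10⁻⁶ = 2.53×10⁻⁵ T.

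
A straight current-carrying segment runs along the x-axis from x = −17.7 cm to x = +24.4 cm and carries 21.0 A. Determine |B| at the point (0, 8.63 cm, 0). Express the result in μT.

For a finite straight segment, B = (μ₀I/4πd)(sinθ₁ + sinθ₂), where θ₁, θ₂ are the angles from the perpendicular to each end.
The perpendicular distance is d = 0.0863 m; the end-offsets along the wire are a = 0.177 m and b = 0.244 m.
sinθ₁ = 0.177/√(0.177²+0.0863²) = 0.8989; sinθ₂ = 0.244/√(0.244²+0.0863²) = 0.9428.
B = (4π×10⁻⁷ × 21.0) / (4π × 0.0863) × (0.8989 + 0.9428) = 4.48×10⁻⁵ T.

B ≈ 44.8 μT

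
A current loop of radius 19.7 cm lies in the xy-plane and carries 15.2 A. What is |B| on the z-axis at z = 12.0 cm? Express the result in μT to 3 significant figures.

B ≈ 30.2 μT

On the axis of a circular loop, B = μ₀IR² / [2(R²+z²)^(3/2)].
R² + z² = (0.197)² + (0.12)² = 0.05321 m², and (R²+z²)^(3/2) = 1.23×10⁻² m³.
B = (4π×10⁻⁷ × 15.2 × 0.03881) / (2 × 1.23×10⁻²) = 3.02×10⁻⁵ T.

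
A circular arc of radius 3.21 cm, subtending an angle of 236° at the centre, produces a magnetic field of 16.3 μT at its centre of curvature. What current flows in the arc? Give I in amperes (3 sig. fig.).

For a circular arc, B = μ₀Iφ/(4πR) with φ in radians; here φ = 4.119 rad.
So I = 4πRB/(μ₀φ) = 4π × 0.0321 × 1.63×10⁻⁵ / (4π×10⁻⁷ × 4.119) = 1.27 A.

I ≈ 1.27 A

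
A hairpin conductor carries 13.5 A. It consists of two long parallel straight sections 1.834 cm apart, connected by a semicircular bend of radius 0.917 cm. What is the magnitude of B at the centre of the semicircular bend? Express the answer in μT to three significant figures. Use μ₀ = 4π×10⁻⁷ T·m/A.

The semicircular arc contributes B_arc = μ₀I·π/(4πR) = μ₀I/(4R) = 4.63×10⁻⁴ T.
Each semi-infinite lead is at perpendicular distance R = 0.00917 m from the centre, with the perpendicular foot at its near end, so it contributes μ₀I/(4πR); both point the same way, together 2.94×10⁻⁴ T.
Arc and leads all point the same direction: B = 4.63×10⁻⁴ + 2.94×10⁻⁴ = 7.57×10⁻⁴ T.

B ≈ 757 μT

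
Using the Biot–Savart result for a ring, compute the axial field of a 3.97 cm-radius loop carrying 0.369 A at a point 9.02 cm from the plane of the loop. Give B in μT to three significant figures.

B ≈ 0.382 μT

On the axis of a circular loop, B = μ₀IR² / [2(R²+z²)^(3/2)].
R² + z² = (0.0397)² + (0.0902)² = 0.009712 m², and (R²+z²)^(3/2) = 9.57×10⁻⁴ m³.
B = (4π×10⁻⁷ × 0.369 × 0.001576) / (2 × 9.57×10⁻⁴) = 3.82×10⁻⁷ T.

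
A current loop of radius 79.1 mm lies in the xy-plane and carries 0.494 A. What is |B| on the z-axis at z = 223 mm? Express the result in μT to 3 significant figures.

B ≈ 0.147 μT

On the axis of a circular loop, B = μ₀IR² / [2(R²+z²)^(3/2)].
R² + z² = (0.0791)² + (0.223)² = 0.05599 m², and (R²+z²)^(3/2) = 1.32×10⁻² m³.
B = (4π×10⁻⁷ × 0.494 × 0.006257) / (2 × 1.32×10⁻²) = 1.47×10⁻⁷ T.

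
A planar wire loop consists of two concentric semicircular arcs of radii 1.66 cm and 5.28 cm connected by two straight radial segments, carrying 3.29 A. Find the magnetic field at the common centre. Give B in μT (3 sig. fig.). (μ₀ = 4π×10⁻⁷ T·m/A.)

B ≈ 42.7 μT

The radial connectors point toward the centre, so dl × r̂ = 0 and they contribute nothing.
Each semicircle gives μ₀I/(4R): inner arc 6.23×10⁻⁵ T, outer arc 1.96×10⁻⁵ T.
The two arcs carry current in opposite angular senses, so their fields oppose: B = |6.23×10⁻⁵ − 1.96×10⁻⁵| = 4.27×10⁻⁵ T.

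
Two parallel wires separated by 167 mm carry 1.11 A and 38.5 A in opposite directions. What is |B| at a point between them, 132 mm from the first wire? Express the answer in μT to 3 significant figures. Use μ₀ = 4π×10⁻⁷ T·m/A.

Each long wire gives B = μ₀I/(2πd). Distances are d₁ = 0.132 m and d₂ = 0.035 m.
B₁ = 1.68×10⁻⁶ T, B₂ = 2.20×10⁻⁴ T.
Between antiparallel currents both contributions point the same way, so they add. B = B₁ + B₂ = 1.68×10⁻⁶ + 2.20×10⁻⁴ = 2.22×10⁻⁴ T.

B ≈ 222 μT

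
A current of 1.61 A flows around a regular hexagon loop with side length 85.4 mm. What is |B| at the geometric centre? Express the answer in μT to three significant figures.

B ≈ 13.1 μT

Each side is a finite straight segment at perpendicular distance d = a/(2 tan(π/6)) = 0.07396 m from the centre, with end-angles ±π/6.
One side contributes B₁ = (μ₀I/4πd)·2 sin(π/6) = 2.18×10⁻⁶ T.
All 6 sides add in the same direction: B = 6 × 2.18×10⁻⁶ = 1.31×10⁻⁵ T.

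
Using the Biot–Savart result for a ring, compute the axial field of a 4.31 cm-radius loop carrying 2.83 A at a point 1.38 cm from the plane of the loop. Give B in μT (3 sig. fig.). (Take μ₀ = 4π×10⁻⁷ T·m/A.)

B ≈ 35.6 μT

On the axis of a circular loop, B = μ₀IR² / [2(R²+z²)^(3/2)].
R² + z² = (0.0431)² + (0.0138)² = 0.002048 m², and (R²+z²)^(3/2) = 9.27×10⁻⁵ m³.
B = (4π×10⁻⁷ × 2.83 × 0.001858) / (2 × 9.27×10⁻⁵) = 3.56×10⁻⁵ T.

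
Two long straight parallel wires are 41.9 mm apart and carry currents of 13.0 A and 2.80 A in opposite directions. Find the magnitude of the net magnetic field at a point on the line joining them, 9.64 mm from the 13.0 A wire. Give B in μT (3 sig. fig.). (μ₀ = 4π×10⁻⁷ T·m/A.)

Each long wire gives B = μ₀I/(2πd). Distances are d₁ = 0.00964 m and d₂ = 0.03226 m.
B₁ = 2.70×10⁻⁴ T, B₂ = 1.74×10⁻⁵ T.
Between antiparallel currents both contributions point the same way, so they add. B = B₁ + B₂ = 2.70×10⁻⁴ + 1.74×10⁻⁵ = 2.87×10⁻⁴ T.

B ≈ 287 μT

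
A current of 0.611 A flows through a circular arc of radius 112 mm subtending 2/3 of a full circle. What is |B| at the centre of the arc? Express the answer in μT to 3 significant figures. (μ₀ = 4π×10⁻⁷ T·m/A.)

The Biot–Savart field of a circular arc at its centre is B = μ₀Iφ/(4πR), with φ = 4.189 rad.
B = (4π×10⁻⁷ × 0.611 × 4.189) / (4π × 0.112) = 2.29×10⁻⁶ T.

B ≈ 2.29 μT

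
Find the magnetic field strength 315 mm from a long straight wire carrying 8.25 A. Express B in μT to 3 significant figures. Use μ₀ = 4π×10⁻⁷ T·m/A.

B ≈ 5.24 μT

For an infinitely long straight wire, B = μ₀I/(2πd).
B = (4π×10⁻⁷ × 8.25) / (2π × 0.315) = 5.24×10⁻⁶ T.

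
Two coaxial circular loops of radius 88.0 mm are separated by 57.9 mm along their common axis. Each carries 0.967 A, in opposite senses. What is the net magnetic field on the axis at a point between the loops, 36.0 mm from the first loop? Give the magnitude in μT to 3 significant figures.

B ≈ 0.835 μT

Each loop contributes B = μ₀IR²/[2(R²+z²)^(3/2)] on the axis, with z measured from that loop.
Loop 1 (z = 0.036 m): B₁ = 5.47×10⁻⁶ T. Loop 2 (z = 0.0219 m): B₂ = 6.31×10⁻⁶ T.
The fields oppose: B = |B₁ − B₂| = 8.35×10⁻⁷ T.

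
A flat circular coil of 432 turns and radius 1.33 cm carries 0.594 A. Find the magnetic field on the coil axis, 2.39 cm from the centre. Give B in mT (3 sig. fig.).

For an N-turn flat coil, B = Nμ₀IR²/[2(R²+z²)^(3/2)] with R = 0.0133 m, z = 0.0239 m.
B = 432 × 3.23×10⁻⁶ T = 1.39×10⁻³ T.

B ≈ 1.39 mT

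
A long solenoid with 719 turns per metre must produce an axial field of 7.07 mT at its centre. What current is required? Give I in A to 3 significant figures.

Inside a long solenoid B = μ₀nI with n = 719 m⁻¹, so I = B/(μ₀n).
I = 7.07×10⁻³ / (4π×10⁻⁷ × 719) = 7.82 A.

I ≈ 7.82 A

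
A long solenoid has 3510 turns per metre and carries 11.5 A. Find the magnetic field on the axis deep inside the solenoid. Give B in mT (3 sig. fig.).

Inside a long solenoid, B = μ₀nI with n = 3510 turns/m.
B = 4π×10⁻⁷ × 3510 × 11.5 = 5.07×10⁻² T.

B ≈ 50.7 mT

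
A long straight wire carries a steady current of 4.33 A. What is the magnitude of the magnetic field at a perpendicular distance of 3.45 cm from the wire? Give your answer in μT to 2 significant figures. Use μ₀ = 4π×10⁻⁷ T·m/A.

For an infinitely long straight wire, B = μ₀I/(2πd).
B = (4π×10⁻⁷ × 4.33) / (2π × 0.0345) = 2.51×10⁻⁵ T.

B ≈ 25 μT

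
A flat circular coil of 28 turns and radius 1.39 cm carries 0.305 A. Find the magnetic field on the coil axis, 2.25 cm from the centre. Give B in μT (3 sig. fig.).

For an N-turn flat coil, B = Nμ₀IR²/[2(R²+z²)^(3/2)] with R = 0.0139 m, z = 0.0225 m.
B = 28 × 2.00×10⁻⁶ T = 5.60×10⁻⁵ T.

B ≈ 56.0 μT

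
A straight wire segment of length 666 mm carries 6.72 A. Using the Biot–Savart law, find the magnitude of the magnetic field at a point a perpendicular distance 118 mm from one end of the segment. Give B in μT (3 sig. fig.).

B ≈ 5.61 μT

For a finite straight segment, B = (μ₀I/4πd)(sinθ₁ + sinθ₂), where θ₁, θ₂ are the angles from the perpendicular to each end.
The perpendicular foot is at one end, so the two end-offsets along the wire are 0 and L = 0.666 m.
sinθ₁ = 0/√(0²+0.118²) = 0.0000; sinθ₂ = 0.666/√(0.666²+0.118²) = 0.9847.
B = (4π×10⁻⁷ × 6.72) / (4π × 0.118) × (0.0000 + 0.9847) = 5.61×10⁻⁶ T.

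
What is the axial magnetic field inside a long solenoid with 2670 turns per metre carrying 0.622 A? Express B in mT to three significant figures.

B ≈ 2.09 mT

Inside a long solenoid, B = μ₀nI with n = 2670 turns/m.
B = 4π×10⁻⁷ × 2670 × 0.622 = 2.09×10⁻³ T.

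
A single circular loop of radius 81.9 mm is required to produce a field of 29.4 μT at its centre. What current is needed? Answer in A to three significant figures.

I ≈ 3.83 A

At the centre of a circular loop B = μ₀I/(2R), so I = 2RB/μ₀.
With R = 0.0819 m, I = 2 × 0.0819 × 2.94×10⁻⁵ / (4π×10⁻⁷) = 3.83 A.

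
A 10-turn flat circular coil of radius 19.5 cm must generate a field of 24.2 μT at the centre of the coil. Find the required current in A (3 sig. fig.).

For an N-turn coil, B = Nμ₀I/(2R) with R = 0.195 m, so I = 2RB/(Nμ₀) = 2 × 0.195 × 2.42×10⁻⁵ / (10 × 4π×10⁻⁷) = 0.751 A.

I ≈ 0.751 A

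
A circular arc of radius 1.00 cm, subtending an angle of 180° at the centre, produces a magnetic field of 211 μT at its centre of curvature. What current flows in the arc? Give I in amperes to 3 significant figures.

I ≈ 6.72 A

For a circular arc, B = μ₀Iφ/(4πR) with φ in radians; here φ = 3.142 rad.
So I = 4πRB/(μ₀φ) = 4π × 0.01 × 2.11×10⁻⁴ / (4π×10⁻⁷ × 3.142) = 6.72 A.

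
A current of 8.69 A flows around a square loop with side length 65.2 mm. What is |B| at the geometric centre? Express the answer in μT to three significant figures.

B ≈ 151 μT

Each side is a finite straight segment at perpendicular distance d = a/(2 tan(π/4)) = 0.0326 m from the centre, with end-angles ±π/4.
One side contributes B₁ = (μ₀I/4πd)·2 sin(π/4) = 3.77×10⁻⁵ T.
All 4 sides add in the same direction: B = 4 × 3.77×10⁻⁵ = 1.51×10⁻⁴ T.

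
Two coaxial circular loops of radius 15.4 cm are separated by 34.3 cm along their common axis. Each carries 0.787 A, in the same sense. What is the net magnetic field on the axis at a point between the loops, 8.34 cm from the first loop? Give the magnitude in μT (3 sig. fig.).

Each loop contributes B = μ₀IR²/[2(R²+z²)^(3/2)] on the axis, with z measured from that loop.
Loop 1 (z = 0.0834 m): B₁ = 2.18×10⁻⁶ T. Loop 2 (z = 0.2596 m): B₂ = 4.26×10⁻⁷ T.
The fields add: B = B₁ + B₂ = 2.61×10⁻⁶ T.

B ≈ 2.61 μT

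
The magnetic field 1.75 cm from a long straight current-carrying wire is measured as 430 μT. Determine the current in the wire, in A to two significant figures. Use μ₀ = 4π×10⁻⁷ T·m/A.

I ≈ 38 A

For a long straight wire B = μ₀I/(2πd), so I = 2πdB/μ₀.
I = 2π × 0.0175 × 4.30×10⁻⁴ / (4π×10⁻⁷) = 37.6 A.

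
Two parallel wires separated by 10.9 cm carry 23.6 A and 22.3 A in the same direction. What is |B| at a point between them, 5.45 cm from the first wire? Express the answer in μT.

B ≈ 4.77 μT

Each long wire gives B = μ₀I/(2πd). Distances are d₁ = 0.0545 m and d₂ = 0.0545 m.
B₁ = 8.66×10⁻⁵ T, B₂ = 8.18×10⁻⁵ T.
Between parallel currents the two contributions point in opposite directions, so they subtract. B = |B₁ − B₂| = |8.66×10⁻⁵ − 8.18×10⁻⁵| = 4.77×10⁻⁶ T.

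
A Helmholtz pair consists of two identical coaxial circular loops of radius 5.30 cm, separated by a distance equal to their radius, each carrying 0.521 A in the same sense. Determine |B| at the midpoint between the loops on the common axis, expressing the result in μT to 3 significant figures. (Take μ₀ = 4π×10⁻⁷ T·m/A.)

B ≈ 8.84 μT

Each loop contributes B = μ₀IR²/[2(R²+z²)^(3/2)] on the axis, with z measured from that loop.
Loop 1 (z = 0.0265 m): B₁ = 4.42×10⁻⁶ T. Loop 2 (z = 0.0265 m): B₂ = 4.42×10⁻⁶ T.
The fields add: B = B₁ + B₂ = 8.84×10⁻⁶ T.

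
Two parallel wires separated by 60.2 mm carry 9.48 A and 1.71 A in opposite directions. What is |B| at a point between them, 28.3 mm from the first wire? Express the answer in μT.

Each long wire gives B = μ₀I/(2πd). Distances are d₁ = 0.0283 m and d₂ = 0.0319 m.
B₁ = 6.70×10⁻⁵ T, B₂ = 1.07×10⁻⁵ T.
Between antiparallel currents both contributions point the same way, so they add. B = B₁ + B₂ = 6.70×10⁻⁵ + 1.07×10⁻⁵ = 7.77×10⁻⁵ T.

B ≈ 77.7 μT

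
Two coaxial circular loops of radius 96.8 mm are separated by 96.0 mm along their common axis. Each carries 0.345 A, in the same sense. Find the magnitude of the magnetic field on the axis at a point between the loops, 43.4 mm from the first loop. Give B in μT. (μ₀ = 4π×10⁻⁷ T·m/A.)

B ≈ 3.22 μT

Each loop contributes B = μ₀IR²/[2(R²+z²)^(3/2)] on the axis, with z measured from that loop.
Loop 1 (z = 0.0434 m): B₁ = 1.70×10⁻⁶ T. Loop 2 (z = 0.0526 m): B₂ = 1.52×10⁻⁶ T.
The fields add: B = B₁ + B₂ = 3.22×10⁻⁶ T.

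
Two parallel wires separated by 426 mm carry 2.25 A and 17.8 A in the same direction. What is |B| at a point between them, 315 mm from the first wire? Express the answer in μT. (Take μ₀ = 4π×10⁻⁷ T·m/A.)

B ≈ 30.6 μT

Each long wire gives B = μ₀I/(2πd). Distances are d₁ = 0.315 m and d₂ = 0.111 m.
B₁ = 1.43×10⁻⁶ T, B₂ = 3.21×10⁻⁵ T.
Between parallel currents the two contributions point in opposite directions, so they subtract. B = |B₁ − B₂| = |1.43×10⁻⁶ − 3.21×10⁻⁵| = 3.06×10⁻⁵ T.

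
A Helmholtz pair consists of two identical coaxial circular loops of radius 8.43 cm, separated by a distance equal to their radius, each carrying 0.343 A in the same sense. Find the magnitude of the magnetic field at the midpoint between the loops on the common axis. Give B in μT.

Each loop contributes B = μ₀IR²/[2(R²+z²)^(3/2)] on the axis, with z measured from that loop.
Loop 1 (z = 0.04215 m): B₁ = 1.83×10⁻⁶ T. Loop 2 (z = 0.04215 m): B₂ = 1.83×10⁻⁶ T.
The fields add: B = B₁ + B₂ = 3.66×10⁻⁶ T.

B ≈ 3.66 μT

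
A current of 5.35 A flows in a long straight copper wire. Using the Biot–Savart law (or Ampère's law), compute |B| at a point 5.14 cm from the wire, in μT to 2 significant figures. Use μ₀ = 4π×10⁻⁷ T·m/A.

B ≈ 21 μT

For an infinitely long straight wire, B = μ₀I/(2πd).
B = (4π×10⁻⁷ × 5.35) / (2π × 0.0514) = 2.08×10⁻⁵ T.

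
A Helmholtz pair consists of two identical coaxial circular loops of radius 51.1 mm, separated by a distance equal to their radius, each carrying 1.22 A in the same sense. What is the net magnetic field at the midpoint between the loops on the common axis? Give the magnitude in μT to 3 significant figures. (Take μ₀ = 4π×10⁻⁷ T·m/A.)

Each loop contributes B = μ₀IR²/[2(R²+z²)^(3/2)] on the axis, with z measured from that loop.
Loop 1 (z = 0.02555 m): B₁ = 1.07×10⁻⁵ T. Loop 2 (z = 0.02555 m): B₂ = 1.07×10⁻⁵ T.
The fields add: B = B₁ + B₂ = 2.15×10⁻⁵ T.

B ≈ 21.5 μT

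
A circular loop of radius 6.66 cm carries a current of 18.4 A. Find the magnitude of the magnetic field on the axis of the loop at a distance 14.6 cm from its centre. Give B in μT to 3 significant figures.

B ≈ 12.4 μT

On the axis of a circular loop, B = μ₀IR² / [2(R²+z²)^(3/2)].
R² + z² = (0.0666)² + (0.146)² = 0.02575 m², and (R²+z²)^(3/2) = 4.13×10⁻³ m³.
B = (4π×10⁻⁷ × 18.4 × 0.004436) / (2 × 4.13×10⁻³) = 1.24×10⁻⁵ T.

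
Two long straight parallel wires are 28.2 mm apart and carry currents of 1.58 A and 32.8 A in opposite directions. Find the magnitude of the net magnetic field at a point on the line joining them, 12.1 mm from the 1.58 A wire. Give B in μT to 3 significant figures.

Each long wire gives B = μ₀I/(2πd). Distances are d₁ = 0.0121 m and d₂ = 0.0161 m.
B₁ = 2.61×10⁻⁵ T, B₂ = 4.07×10⁻⁴ T.
Between antiparallel currents both contributions point the same way, so they add. B = B₁ + B₂ = 2.61×10⁻⁵ + 4.07×10⁻⁴ = 4.34×10⁻⁴ T.

B ≈ 434 μT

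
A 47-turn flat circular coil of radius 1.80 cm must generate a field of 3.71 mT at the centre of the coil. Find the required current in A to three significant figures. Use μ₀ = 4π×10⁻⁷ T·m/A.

For an N-turn coil, B = Nμ₀I/(2R) with R = 0.018 m, so I = 2RB/(Nμ₀) = 2 × 0.018 × 3.71×10⁻³ / (47 × 4π×10⁻⁷) = 2.26 A.

I ≈ 2.26 A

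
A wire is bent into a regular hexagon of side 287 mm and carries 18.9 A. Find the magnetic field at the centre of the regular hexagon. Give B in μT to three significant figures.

Each side is a finite straight segment at perpendicular distance d = a/(2 tan(π/6)) = 0.2485 m from the centre, with end-angles ±π/6.
One side contributes B₁ = (μ₀I/4πd)·2 sin(π/6) = 7.60×10⁻⁶ T.
All 6 sides add in the same direction: B = 6 × 7.60×10⁻⁶ = 4.56×10⁻⁵ T.

B ≈ 45.6 μT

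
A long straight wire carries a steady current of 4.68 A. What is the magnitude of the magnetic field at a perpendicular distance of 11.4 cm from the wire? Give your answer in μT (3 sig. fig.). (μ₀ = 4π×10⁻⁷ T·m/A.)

For an infinitely long straight wire, B = μ₀I/(2πd).
B = (4π×10⁻⁷ × 4.68) / (2π × 0.114) = 8.21×10⁻⁶ T.

B ≈ 8.21 μT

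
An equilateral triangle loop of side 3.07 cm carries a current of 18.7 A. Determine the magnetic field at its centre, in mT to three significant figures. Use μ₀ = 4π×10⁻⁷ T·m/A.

Each side is a finite straight segment at perpendicular distance d = a/(2 tan(π/3)) = 0.008862 m from the centre, with end-angles ±π/3.
One side contributes B₁ = (μ₀I/4πd)·2 sin(π/3) = 3.65×10⁻⁴ T.
All 3 sides add in the same direction: B = 3 × 3.65×10⁻⁴ = 1.10×10⁻³ T.

B ≈ 1.10 mT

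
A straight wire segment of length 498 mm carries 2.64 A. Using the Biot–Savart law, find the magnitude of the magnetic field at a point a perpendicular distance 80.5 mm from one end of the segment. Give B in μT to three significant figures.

For a finite straight segment, B = (μ₀I/4πd)(sinθ₁ + sinθ₂), where θ₁, θ₂ are the angles from the perpendicular to each end.
The perpendicular foot is at one end, so the two end-offsets along the wire are 0 and L = 0.498 m.
sinθ₁ = 0/√(0²+0.0805²) = 0.0000; sinθ₂ = 0.498/√(0.498²+0.0805²) = 0.9872.
B = (4π×10⁻⁷ × 2.64) / (4π × 0.0805) × (0.0000 + 0.9872) = 3.24×10⁻⁶ T.

B ≈ 3.24 μT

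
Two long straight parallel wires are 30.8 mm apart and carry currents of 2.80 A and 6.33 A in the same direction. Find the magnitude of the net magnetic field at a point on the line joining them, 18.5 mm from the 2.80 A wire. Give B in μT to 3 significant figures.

Each long wire gives B = μ₀I/(2πd). Distances are d₁ = 0.0185 m and d₂ = 0.0123 m.
B₁ = 3.03×10⁻⁵ T, B₂ = 1.03×10⁻⁴ T.
Between parallel currents the two contributions point in opposite directions, so they subtract. B = |B₁ − B₂| = |3.03×10⁻⁵ − 1.03×10⁻⁴| = 7.27×10⁻⁵ T.

B ≈ 72.7 μT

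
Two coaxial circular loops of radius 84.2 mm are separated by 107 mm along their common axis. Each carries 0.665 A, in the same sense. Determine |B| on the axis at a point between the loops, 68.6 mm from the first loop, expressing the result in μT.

Each loop contributes B = μ₀IR²/[2(R²+z²)^(3/2)] on the axis, with z measured from that loop.
Loop 1 (z = 0.0686 m): B₁ = 2.31×10⁻⁶ T. Loop 2 (z = 0.0384 m): B₂ = 3.74×10⁻⁶ T.
The fields add: B = B₁ + B₂ = 6.05×10⁻⁶ T.

B ≈ 6.05 μT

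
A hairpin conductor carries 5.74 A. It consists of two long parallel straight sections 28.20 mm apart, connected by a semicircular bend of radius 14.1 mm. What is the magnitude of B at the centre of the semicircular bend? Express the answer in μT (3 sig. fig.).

The semicircular arc contributes B_arc = μ₀I·π/(4πR) = μ₀I/(4R) = 1.28×10⁻⁴ T.
Each semi-infinite lead is at perpendicular distance R = 0.0141 m from the centre, with the perpendicular foot at its near end, so it contributes μ₀I/(4πR); both point the same way, together 8.14×10⁻⁵ T.
Arc and leads all point the same direction: B = 1.28×10⁻⁴ + 8.14×10⁻⁵ = 2.09×10⁻⁴ T.

B ≈ 209 μT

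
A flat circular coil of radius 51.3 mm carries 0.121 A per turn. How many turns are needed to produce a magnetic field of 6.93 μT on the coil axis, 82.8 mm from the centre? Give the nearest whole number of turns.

N = 32

For an N-turn coil, B = Nμ₀IR²/[2(R²+z²)^(3/2)]. A single turn gives B₁ = 2.17×10⁻⁷ T with R = 0.0513 m, z = 0.0828 m.
N = B/B₁ = 6.93×10⁻⁶ / 2.17×10⁻⁷ = 32.01.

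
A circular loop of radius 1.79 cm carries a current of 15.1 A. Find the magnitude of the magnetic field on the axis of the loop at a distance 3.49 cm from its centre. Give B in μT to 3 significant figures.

B ≈ 50.4 μT

On the axis of a circular loop, B = μ₀IR² / [2(R²+z²)^(3/2)].
R² + z² = (0.0179)² + (0.0349)² = 0.001538 m², and (R²+z²)^(3/2) = 6.03×10⁻⁵ m³.
B = (4π×10⁻⁷ × 15.1 × 0.0003204) / (2 × 6.03×10⁻⁵) = 5.04×10⁻⁵ T.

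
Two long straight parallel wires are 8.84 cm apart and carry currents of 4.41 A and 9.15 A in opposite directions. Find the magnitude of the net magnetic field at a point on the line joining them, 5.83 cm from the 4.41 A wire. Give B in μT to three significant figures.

B ≈ 75.9 μT

Each long wire gives B = μ₀I/(2πd). Distances are d₁ = 0.0583 m and d₂ = 0.0301 m.
B₁ = 1.51×10⁻⁵ T, B₂ = 6.08×10⁻⁵ T.
Between antiparallel currents both contributions point the same way, so they add. B = B₁ + B₂ = 1.51×10⁻⁵ + 6.08×10⁻⁵ = 7.59×10⁻⁵ T.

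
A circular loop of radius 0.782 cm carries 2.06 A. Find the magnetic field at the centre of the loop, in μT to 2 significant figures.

At the centre of a circular loop the Biot–Savart law gives B = μ₀I/(2R).
B = (4π×10⁻⁷ × 2.06) / (2 × 0.00782) = 1.66×10⁻⁴ T.

B ≈ 170 μT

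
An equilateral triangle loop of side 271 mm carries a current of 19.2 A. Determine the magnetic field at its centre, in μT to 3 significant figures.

Each side is a finite straight segment at perpendicular distance d = a/(2 tan(π/3)) = 0.07823 m from the centre, with end-angles ±π/3.
One side contributes B₁ = (μ₀I/4πd)·2 sin(π/3) = 4.25×10⁻⁵ T.
All 3 sides add in the same direction: B = 3 × 4.25×10⁻⁵ = 1.28×10⁻⁴ T.

B ≈ 128 μT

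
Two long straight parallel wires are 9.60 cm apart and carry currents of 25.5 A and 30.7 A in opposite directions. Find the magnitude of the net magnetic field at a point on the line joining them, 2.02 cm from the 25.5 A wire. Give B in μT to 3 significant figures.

B ≈ 333 μT

Each long wire gives B = μ₀I/(2πd). Distances are d₁ = 0.0202 m and d₂ = 0.0758 m.
B₁ = 2.52×10⁻⁴ T, B₂ = 8.10×10⁻⁵ T.
Between antiparallel currents both contributions point the same way, so they add. B = B₁ + B₂ = 2.52×10⁻⁴ + 8.10×10⁻⁵ = 3.33×10⁻⁴ T.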